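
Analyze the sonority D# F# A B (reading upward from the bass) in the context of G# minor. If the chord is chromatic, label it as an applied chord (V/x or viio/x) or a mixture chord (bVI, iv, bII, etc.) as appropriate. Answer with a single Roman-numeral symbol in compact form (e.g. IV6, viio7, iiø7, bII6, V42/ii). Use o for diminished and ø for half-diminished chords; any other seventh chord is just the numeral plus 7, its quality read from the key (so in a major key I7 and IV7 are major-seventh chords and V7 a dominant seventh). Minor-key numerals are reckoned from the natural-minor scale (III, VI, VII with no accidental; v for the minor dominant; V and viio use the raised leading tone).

Stacked in thirds the chord is B-D#-F#-A: a dominant seventh chord on B.
B is not a diatonic chord root with this quality in G# minor, but it lies a perfect fifth above E (VI), so the chord functions as an applied dominant of VI.
With D# in the bass the chord is in first inversion, so the figured bass is 65.

V65/VI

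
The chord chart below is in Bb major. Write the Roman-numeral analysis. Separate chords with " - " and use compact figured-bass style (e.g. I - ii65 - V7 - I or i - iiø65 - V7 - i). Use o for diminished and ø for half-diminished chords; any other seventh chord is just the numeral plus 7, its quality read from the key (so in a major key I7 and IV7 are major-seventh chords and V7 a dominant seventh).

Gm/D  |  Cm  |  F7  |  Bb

Gm/D has root G, degree 6 in Bb major, so vi64.
Cm: root C is the supertonic; minor triad there is ii.
F7 has root F, degree 5 in Bb major, so V7.
Bb has root Bb, degree 1 in Bb major, so I.

vi64 - ii - V7 - I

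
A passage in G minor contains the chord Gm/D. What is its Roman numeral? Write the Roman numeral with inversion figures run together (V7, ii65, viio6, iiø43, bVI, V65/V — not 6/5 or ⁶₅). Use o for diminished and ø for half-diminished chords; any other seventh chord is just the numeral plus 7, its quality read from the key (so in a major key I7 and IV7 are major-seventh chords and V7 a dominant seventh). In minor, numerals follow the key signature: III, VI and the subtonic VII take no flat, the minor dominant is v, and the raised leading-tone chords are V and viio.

Stacked in thirds the chord is G-Bb-D: a minor triad on G.
G is scale degree 1 in G minor, and a minor triad on that degree is written i.
With D in the bass the chord is in second inversion, so the figured bass is 64.

i64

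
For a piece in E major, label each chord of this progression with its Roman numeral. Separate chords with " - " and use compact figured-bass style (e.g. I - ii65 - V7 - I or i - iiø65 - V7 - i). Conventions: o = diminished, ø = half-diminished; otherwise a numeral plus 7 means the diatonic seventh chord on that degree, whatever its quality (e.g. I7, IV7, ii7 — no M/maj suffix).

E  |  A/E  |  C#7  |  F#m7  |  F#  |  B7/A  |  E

E: major triad on E = scale degree 1 → I.
A/E: root A is the subdominant; major triad there is IV64.
C#7: chromatic; C# is V of ii, so V7/ii.
F#m7: minor seventh chord on F# = scale degree 2 → ii7.
F# is the secondary dominant of V (major triad on F#): V/V.
B7/A: root B is the dominant; dominant seventh chord there is V42.
E has root E, degree 1 in E major, so I.

I - IV64 - V7/ii - ii7 - V/V - V42 - I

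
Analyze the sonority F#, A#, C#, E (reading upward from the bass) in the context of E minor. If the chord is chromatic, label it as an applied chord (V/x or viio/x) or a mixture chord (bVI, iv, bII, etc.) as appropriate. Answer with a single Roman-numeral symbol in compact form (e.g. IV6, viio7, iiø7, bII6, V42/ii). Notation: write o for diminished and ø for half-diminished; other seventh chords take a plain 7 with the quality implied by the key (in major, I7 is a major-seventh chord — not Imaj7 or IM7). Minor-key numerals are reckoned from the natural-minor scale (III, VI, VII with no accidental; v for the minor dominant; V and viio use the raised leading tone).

V7/V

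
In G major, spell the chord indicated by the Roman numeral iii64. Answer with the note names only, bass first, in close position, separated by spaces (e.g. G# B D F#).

F# B D

In G major, the third degree is B, and the diatonic chord built there is a minor triad.
That chord is spelled B-D-F#.
The figured bass 64 indicates second inversion, placing the fifth (F#) in the bass: F#-B-D.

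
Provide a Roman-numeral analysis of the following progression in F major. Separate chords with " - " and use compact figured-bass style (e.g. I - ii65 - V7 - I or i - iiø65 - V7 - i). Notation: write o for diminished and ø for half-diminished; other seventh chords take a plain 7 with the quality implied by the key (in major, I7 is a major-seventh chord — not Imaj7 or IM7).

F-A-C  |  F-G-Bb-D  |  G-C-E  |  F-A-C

I - ii42 - V64 - I

F-A-C: major triad on F = scale degree 1 → I.
F-G-Bb-D: minor seventh chord on G = scale degree 2 → ii42.
G-C-E: major triad on C = scale degree 5 → V64.
F-A-C has root F, degree 1 in F major, so I.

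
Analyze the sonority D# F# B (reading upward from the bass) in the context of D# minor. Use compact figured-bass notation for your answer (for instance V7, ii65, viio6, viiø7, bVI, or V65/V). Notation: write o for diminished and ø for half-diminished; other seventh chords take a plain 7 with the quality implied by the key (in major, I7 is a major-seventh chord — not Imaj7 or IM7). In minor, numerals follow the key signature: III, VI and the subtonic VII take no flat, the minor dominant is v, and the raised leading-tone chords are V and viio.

The pitches B-D#-F# form a major triad rooted on B.
In D# minor, B is the submediant; the diatonic major triad there is VI.
With D# in the bass the chord is in first inversion, so the figured bass is 6.

VI6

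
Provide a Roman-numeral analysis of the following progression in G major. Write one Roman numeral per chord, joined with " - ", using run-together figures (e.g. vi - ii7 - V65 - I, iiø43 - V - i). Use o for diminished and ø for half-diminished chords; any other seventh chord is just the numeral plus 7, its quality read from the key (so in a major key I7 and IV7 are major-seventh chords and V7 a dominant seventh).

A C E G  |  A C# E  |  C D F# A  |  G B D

ii7 - V/V - V42 - I

A-C-E-G has root A, degree 2 in G major, so ii7.
A-C#-E is the secondary dominant of V (major triad on A): V/V.
C-D-F#-A: dominant seventh chord on D = scale degree 5 → V42.
G-B-D: root G is the tonic; major triad there is I.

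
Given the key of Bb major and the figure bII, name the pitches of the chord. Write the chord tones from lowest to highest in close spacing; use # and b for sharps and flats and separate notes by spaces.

Cb Eb Gb

Scale degree 2 in Bb major is C; lowering it a half step gives Cb. bII is the Neapolitan chord — a major triad on the lowered second degree.
So the chord is Cb-Eb-Gb, a major triad.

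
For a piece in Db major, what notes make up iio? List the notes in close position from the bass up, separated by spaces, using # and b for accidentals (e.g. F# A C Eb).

Eb Gb Bbb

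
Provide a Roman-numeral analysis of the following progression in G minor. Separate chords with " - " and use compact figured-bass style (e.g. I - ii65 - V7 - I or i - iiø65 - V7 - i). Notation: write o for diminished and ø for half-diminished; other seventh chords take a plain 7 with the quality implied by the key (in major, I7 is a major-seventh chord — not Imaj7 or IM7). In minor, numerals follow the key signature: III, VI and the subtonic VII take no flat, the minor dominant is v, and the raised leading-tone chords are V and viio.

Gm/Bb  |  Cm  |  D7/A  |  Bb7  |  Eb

Gm/Bb: root G is the tonic; minor triad there is i6.
Cm has root C, degree 4 in G minor, so iv.
D7/A: root D is the dominant; dominant seventh chord there is V43.
Bb7: chromatic; Bb is V of VI, so V7/VI.
Eb: root Eb is the submediant; major triad there is VI.

i6 - iv - V43 - V7/VI - VI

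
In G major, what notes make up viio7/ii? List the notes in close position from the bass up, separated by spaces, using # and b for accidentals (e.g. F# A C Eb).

G# B D F

The slash marks an applied leading-tone chord: viio of ii. In G major, ii is A, so the leading tone to it is G#, a half step below.
Building a fully diminished seventh chord on G# gives G#-B-D-F.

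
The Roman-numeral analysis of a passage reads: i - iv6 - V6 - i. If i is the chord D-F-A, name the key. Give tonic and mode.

D minor

The chord Dm is a minor triad rooted on D; its label is i.
If D is scale degree 1 and the mode makes that degree carry a minor triad, the tonic is D and the mode is minor.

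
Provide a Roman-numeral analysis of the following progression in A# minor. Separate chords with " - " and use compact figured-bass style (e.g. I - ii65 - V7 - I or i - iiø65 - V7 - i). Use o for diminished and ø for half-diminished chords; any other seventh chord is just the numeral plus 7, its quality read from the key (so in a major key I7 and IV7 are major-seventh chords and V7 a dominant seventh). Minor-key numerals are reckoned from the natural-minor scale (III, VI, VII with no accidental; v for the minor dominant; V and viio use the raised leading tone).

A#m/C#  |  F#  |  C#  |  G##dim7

i6 - VI - III - viio7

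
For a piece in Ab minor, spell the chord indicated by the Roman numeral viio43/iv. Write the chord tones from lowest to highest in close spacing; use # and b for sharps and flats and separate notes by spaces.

The slash marks an applied leading-tone chord: viio of iv. In Ab minor, iv is Db, so the leading tone to it is C, a half step below.
Building a fully diminished seventh chord on C gives C-Eb-Gb-Bbb.
With the 43 figure the chord is in second inversion; from the bass Gb upward in close position it reads Gb-Bbb-C-Eb.

Gb Bbb C Eb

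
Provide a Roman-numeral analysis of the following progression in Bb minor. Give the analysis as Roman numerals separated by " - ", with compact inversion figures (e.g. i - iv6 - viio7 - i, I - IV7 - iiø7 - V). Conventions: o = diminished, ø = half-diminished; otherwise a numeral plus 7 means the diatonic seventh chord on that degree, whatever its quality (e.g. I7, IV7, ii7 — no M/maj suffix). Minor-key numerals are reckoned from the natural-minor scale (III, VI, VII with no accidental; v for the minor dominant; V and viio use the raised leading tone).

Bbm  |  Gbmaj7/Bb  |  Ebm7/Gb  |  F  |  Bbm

Bbm has root Bb, degree 1 in Bb minor, so i.
Gbmaj7/Bb: major seventh chord on Gb = scale degree 6 → VI65.
Ebm7/Gb: minor seventh chord on Eb = scale degree 4 → iv65.
F: root F is the dominant; major triad there is V.
Bbm: minor triad on Bb = scale degree 1 → i.

i - VI65 - iv65 - V - i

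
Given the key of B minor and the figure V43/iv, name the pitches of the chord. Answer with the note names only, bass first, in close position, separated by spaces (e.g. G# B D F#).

F# A B D#

V43/iv is a secondary dominant — the dominant seventh of iv. iv in B minor is E, so the applied chord's root is B, a perfect fifth above.
Building a dominant seventh chord on B gives B-D#-F#-A.
The figured bass 43 indicates second inversion, placing the fifth (F#) in the bass: F#-A-B-D#.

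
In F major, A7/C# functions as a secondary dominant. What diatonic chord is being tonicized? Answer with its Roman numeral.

vi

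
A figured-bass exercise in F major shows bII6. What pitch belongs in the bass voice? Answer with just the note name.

Bb

bII in F major has root Gb; the chord is Gb-Bb-Db.
The figure 6 means first inversion — the third is in the bass.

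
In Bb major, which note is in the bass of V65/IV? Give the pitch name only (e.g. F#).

The applied chord V65/IV is rooted on Bb: Bb-D-F-Ab.
The figure 65 means first inversion — the third is in the bass.

D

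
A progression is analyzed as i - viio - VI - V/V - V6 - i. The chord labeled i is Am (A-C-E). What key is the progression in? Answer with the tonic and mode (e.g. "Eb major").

A minor

i is given as A-C-E — a minor triad with root A.
If A is scale degree 1 and the mode makes that degree carry a minor triad, the tonic is A and the mode is minor.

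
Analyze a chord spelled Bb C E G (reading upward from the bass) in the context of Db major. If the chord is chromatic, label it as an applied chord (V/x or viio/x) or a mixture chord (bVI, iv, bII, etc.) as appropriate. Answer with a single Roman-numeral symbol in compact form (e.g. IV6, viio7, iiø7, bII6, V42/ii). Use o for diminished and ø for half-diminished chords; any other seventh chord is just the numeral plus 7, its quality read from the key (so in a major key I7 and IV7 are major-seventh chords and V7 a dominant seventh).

V42/iii

The pitches C-E-G-Bb form a dominant seventh chord rooted on C.
C is not a diatonic chord root with this quality in Db major, but it lies a perfect fifth above F (iii), so the chord functions as an applied dominant of iii.
With Bb in the bass the chord is in third inversion, so the figured bass is 42.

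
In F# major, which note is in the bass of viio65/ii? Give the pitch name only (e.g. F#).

The applied chord viio65/ii is rooted on F##: F##-A#-C#-E.
The figure 65 means first inversion — the third is in the bass.

A#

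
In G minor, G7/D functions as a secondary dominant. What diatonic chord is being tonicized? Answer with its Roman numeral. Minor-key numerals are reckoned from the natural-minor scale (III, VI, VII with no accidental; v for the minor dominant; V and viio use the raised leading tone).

iv

The chord is a dominant seventh chord on G.
A dominant resolves down a perfect fifth: G → C. In G minor, C is scale degree 4, i.e. iv.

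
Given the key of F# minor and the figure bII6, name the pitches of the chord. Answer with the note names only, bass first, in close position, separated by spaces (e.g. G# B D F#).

B D G

bII6 is the Neapolitan sixth — a major triad on the lowered second degree, here in its customary first inversion. In F# minor that root is G.
So the chord is G-B-D, a major triad.
The figured bass 6 indicates first inversion, placing the third (B) in the bass: B-D-G.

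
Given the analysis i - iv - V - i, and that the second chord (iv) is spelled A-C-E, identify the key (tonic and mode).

E minor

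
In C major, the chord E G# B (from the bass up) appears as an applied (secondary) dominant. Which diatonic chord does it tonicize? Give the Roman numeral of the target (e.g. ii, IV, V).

The chord is a major triad on E.
A dominant resolves down a perfect fifth: E → A. In C major, A is scale degree 6, i.e. vi.

vi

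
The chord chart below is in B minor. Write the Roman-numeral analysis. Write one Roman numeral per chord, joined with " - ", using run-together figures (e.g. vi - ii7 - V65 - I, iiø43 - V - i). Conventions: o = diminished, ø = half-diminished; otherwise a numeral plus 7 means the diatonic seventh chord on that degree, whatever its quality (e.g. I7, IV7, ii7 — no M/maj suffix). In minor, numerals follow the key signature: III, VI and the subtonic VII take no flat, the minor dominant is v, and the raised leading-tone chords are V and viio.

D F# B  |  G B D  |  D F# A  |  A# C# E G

D-F#-B has root B, degree 1 in B minor, so i6.
G-B-D: major triad on G = scale degree 6 → VI.
D-F#-A: major triad on D = scale degree 3 → III.
A#-C#-E-G: root A# is the leading tone; fully diminished seventh chord there is viio7.

i6 - VI - III - viio7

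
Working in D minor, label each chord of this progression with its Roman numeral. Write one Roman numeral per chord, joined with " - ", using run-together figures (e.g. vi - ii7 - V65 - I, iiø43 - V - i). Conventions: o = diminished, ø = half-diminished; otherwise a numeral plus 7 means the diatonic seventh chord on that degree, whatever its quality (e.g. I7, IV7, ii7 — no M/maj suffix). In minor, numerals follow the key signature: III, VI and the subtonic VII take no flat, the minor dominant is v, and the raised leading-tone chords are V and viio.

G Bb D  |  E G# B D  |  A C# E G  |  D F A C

iv - V7/V - V7 - i7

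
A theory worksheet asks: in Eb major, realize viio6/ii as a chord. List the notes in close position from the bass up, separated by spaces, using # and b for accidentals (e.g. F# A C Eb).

The slash marks an applied leading-tone chord: viio of ii. In Eb major, ii is F, so the leading tone to it is E, a half step below.
Building a diminished triad on E gives E-G-Bb.
The figured bass 6 indicates first inversion, placing the third (G) in the bass: G-Bb-E.

G Bb E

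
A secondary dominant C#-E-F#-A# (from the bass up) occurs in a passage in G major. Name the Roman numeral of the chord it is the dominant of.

iii

The chord is a dominant seventh chord on F#.
A dominant resolves down a perfect fifth: F# → B. In G major, B is scale degree 3, i.e. iii.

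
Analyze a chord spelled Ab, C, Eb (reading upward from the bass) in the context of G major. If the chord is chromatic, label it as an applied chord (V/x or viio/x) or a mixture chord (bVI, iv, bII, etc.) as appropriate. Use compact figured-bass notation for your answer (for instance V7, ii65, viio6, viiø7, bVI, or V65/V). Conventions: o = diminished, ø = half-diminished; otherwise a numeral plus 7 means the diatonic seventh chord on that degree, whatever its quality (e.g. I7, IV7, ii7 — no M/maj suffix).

Stacked in thirds the chord is Ab-C-Eb: a major triad on Ab.
Ab is the lowered second degree of G major (diatonic 2 would be A). This is the Neapolitan chord — a major triad on the lowered second degree.

bII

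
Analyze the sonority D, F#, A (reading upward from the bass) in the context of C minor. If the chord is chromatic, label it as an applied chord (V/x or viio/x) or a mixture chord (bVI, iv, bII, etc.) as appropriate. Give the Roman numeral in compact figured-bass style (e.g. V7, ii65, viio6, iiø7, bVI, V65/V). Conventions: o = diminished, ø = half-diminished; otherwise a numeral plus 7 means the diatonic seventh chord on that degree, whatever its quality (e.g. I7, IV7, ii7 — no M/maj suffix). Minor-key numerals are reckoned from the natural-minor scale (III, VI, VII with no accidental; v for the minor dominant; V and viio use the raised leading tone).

V/V

Stacked in thirds the chord is D-F#-A: a major triad on D.
D is not a diatonic chord root with this quality in C minor, but it lies a perfect fifth above G (V), so the chord functions as an applied dominant of V.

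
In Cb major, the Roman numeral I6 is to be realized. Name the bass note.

Eb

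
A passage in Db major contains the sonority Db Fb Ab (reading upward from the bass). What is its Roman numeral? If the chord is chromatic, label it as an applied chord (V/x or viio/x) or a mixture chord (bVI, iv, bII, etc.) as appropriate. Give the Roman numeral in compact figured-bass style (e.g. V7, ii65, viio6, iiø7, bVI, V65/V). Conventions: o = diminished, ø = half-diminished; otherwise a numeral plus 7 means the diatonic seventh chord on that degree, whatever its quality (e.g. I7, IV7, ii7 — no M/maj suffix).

i

The pitches Db-Fb-Ab form a minor triad rooted on Db.
Db is the first degree of Db major. This is the minor tonic, borrowed from the parallel minor.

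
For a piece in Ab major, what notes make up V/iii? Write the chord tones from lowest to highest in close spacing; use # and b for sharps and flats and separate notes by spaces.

The slash means an applied dominant: we want the dominant of iii. In Ab major, iii is C minor, and its dominant is built on G.
Building a major triad on G gives G-B-D.

G B D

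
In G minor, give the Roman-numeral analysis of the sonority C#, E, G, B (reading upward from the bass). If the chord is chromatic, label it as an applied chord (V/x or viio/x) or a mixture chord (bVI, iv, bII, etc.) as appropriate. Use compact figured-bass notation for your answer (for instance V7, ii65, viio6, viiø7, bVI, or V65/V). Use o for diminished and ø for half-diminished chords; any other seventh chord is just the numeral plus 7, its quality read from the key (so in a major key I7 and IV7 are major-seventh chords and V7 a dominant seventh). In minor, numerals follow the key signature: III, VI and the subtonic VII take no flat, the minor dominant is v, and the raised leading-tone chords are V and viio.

viiø7/V

The pitches C#-E-G-B form a half-diminished seventh chord rooted on C#.
C# sits a half step below D (V in G minor); a diminished chord there is the applied leading-tone chord of V.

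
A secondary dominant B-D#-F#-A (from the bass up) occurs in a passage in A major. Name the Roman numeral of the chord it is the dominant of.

The chord is a dominant seventh chord on B.
A dominant resolves down a perfect fifth: B → E. In A major, E is scale degree 5, i.e. V.

V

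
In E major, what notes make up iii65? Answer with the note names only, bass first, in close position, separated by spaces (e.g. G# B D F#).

In E major, the mediant is G#, and the diatonic chord built there is a minor seventh chord.
Stacking thirds from G# gives G#-B-D#-F#.
The figured bass 65 indicates first inversion, placing the third (B) in the bass: B-D#-F#-G#.

B D# F# G#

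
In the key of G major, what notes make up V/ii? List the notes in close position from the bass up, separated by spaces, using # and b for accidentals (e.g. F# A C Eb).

E G# B

V/ii is a secondary dominant — the dominant triad of ii. ii in G major is A, so the applied chord's root is E, a perfect fifth above.
Building a major triad on E gives E-G#-B.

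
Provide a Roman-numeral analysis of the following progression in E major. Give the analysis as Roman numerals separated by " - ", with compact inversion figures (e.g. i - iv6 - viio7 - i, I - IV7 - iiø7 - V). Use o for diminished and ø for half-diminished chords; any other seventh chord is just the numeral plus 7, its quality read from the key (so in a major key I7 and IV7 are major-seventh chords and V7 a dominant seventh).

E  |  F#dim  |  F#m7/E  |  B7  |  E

E: root E is the tonic; major triad there is I.
F#dim is non-diatonic — iio, a mixture chord from E minor.
F#m7/E has root F#, degree 2 in E major, so ii42.
B7: dominant seventh chord on B = scale degree 5 → V7.
E: major triad on E = scale degree 1 → I.

I - iio - ii42 - V7 - I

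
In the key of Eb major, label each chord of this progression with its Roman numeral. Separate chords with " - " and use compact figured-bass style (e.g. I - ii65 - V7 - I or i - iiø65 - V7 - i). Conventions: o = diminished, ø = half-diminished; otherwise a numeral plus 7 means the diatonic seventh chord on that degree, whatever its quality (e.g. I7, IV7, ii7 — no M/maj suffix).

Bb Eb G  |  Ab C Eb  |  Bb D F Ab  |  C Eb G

Bb-Eb-G: root Eb is the tonic; major triad there is I64.
Ab-C-Eb: root Ab is the subdominant; major triad there is IV.
Bb-D-F-Ab: dominant seventh chord on Bb = scale degree 5 → V7.
C-Eb-G: minor triad on C = scale degree 6 → vi.

I64 - IV - V7 - vi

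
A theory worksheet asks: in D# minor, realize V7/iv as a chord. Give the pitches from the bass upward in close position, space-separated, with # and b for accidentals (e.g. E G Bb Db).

D# F## A# C#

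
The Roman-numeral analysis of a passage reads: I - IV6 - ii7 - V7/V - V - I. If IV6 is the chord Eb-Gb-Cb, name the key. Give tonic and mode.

The anchor chord is a major triad on Cb, labeled IV6.
If Cb is scale degree 4 and the mode makes that degree carry a major triad, the tonic is Gb and the mode is major.

Gb major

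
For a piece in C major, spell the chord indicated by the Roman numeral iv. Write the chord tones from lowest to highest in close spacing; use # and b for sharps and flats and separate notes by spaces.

Scale degree 4 in C major is F; here the chord built on it is altered to a minor triad. iv is the minor subdominant, borrowed from the parallel minor.
So the chord is F-Ab-C, a minor triad.

F Ab C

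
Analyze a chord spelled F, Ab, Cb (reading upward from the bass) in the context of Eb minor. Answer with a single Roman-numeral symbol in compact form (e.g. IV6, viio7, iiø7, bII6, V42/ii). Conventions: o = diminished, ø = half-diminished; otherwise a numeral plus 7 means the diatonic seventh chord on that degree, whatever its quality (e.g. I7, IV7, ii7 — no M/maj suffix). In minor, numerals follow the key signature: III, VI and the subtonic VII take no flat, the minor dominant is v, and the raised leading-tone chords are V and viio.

iio

The pitches F-Ab-Cb form a diminished triad rooted on F.
In Eb minor, F is the supertonic; the diatonic diminished triad there is iio.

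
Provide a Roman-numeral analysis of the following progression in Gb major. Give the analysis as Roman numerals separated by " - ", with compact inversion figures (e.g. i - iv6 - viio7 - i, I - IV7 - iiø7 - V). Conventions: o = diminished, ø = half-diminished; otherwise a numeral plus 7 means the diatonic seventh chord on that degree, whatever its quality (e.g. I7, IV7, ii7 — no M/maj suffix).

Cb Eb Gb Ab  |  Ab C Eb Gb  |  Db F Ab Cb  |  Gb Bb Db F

ii65 - V7/V - V7 - I7

Cb-Eb-Gb-Ab: minor seventh chord on Ab = scale degree 2 → ii65.
Ab-C-Eb-Gb: a dominant seventh chord on Ab, the applied dominant of V → V7/V.
Db-F-Ab-Cb: root Db is the dominant; dominant seventh chord there is V7.
Gb-Bb-Db-F: major seventh chord on Gb = scale degree 1 → I7.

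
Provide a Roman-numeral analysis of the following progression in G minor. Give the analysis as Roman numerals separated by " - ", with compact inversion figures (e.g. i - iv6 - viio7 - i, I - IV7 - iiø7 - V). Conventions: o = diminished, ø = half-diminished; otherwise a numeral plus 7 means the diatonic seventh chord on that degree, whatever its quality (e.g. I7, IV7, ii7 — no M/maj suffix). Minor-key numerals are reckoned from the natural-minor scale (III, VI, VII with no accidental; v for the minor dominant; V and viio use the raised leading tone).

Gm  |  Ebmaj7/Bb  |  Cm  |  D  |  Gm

Gm: minor triad on G = scale degree 1 → i.
Ebmaj7/Bb: major seventh chord on Eb = scale degree 6 → VI43.
Cm has root C, degree 4 in G minor, so iv.
D: major triad on D = scale degree 5 → V.
Gm: root G is the tonic; minor triad there is i.

i - VI43 - iv - V - i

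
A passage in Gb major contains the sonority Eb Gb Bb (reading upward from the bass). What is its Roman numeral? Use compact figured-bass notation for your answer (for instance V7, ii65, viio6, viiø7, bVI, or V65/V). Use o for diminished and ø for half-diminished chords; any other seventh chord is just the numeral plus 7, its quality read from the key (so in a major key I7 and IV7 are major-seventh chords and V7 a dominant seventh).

vi

Stacked in thirds the chord is Eb-Gb-Bb: a minor triad on Eb.
In Gb major, Eb is the submediant; the diatonic minor triad there is vi.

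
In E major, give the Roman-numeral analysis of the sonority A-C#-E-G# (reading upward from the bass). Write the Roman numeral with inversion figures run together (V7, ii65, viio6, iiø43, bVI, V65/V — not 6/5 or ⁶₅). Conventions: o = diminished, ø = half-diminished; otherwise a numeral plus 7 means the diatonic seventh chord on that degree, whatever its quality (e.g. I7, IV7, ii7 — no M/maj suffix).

The pitches A-C#-E-G# form a major seventh chord rooted on A.
A is scale degree 4 in E major, and a major seventh chord on that degree is written IV7.

IV7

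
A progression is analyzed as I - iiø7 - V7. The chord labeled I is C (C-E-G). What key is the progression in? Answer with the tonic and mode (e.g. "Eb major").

I is given as C-E-G — a major triad with root C.
If C is scale degree 1 and the mode makes that degree carry a major triad, the tonic is C and the mode is major.

C major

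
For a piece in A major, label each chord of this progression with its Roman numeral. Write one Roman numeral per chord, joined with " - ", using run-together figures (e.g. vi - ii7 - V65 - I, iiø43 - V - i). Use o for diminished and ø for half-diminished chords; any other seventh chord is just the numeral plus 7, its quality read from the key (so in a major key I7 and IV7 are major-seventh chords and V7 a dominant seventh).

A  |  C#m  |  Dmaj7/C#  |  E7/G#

A: root A is the tonic; major triad there is I.
C#m: minor triad on C# = scale degree 3 → iii.
Dmaj7/C#: root D is the subdominant; major seventh chord there is IV42.
E7/G#: root E is the dominant; dominant seventh chord there is V65.

I - iii - IV42 - V65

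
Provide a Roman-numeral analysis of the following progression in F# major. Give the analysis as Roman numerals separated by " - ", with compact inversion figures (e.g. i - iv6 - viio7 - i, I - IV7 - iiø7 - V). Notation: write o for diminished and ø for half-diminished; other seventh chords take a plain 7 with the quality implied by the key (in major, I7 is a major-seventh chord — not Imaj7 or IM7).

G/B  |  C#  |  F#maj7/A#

bII6 - V - I65

G/B: G with this quality isn't in the key; a major triad on b2 is the Neapolitan sixth, bII6 (third, B, in the bass — hence the 6).
C# has root C#, degree 5 in F# major, so V.
F#maj7/A#: major seventh chord on F# = scale degree 1 → I65.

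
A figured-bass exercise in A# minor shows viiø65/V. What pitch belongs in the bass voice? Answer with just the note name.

The applied chord viiø65/V is rooted on D##: D##-F##-A#-C##.
The figure 65 means first inversion — the third is in the bass.

F##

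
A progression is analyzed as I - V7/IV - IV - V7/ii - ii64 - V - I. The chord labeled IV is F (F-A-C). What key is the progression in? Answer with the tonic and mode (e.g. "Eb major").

C major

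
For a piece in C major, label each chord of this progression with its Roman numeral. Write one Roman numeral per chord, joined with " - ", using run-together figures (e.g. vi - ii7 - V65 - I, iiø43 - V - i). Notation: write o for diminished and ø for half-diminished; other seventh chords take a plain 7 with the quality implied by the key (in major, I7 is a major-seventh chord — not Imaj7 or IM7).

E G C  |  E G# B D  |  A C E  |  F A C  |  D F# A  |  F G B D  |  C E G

E-G-C: root C is the tonic; major triad there is I6.
E-G#-B-D is the secondary dominant of vi (dominant seventh chord on E): V7/vi.
A-C-E: minor triad on A = scale degree 6 → vi.
F-A-C has root F, degree 4 in C major, so IV.
D-F#-A: chromatic; D is V of V, so V/V.
F-G-B-D: root G is the dominant; dominant seventh chord there is V42.
C-E-G has root C, degree 1 in C major, so I.

I6 - V7/vi - vi - IV - V/V - V42 - I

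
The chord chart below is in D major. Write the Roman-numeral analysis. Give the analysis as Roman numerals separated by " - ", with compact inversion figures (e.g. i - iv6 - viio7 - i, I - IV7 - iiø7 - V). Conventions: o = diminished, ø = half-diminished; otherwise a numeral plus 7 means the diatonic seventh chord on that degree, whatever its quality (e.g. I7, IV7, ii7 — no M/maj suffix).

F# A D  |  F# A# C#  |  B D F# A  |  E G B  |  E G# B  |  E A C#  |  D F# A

I6 - V/vi - vi7 - ii - V/V - V64 - I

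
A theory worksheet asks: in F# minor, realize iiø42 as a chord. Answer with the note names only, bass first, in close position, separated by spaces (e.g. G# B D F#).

The numeral's case and figure indicate a half-diminished seventh chord. In F# minor its root, the second degree, is G#.
Stacking thirds from G# gives G#-B-D-F#.
With the 42 figure the chord is in third inversion; from the bass F# upward in close position it reads F#-G#-B-D.

F# G# B D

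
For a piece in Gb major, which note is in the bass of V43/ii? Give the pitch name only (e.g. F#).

The applied chord V43/ii is rooted on Eb: Eb-G-Bb-Db.
The figure 43 means second inversion — the fifth is in the bass.

Bb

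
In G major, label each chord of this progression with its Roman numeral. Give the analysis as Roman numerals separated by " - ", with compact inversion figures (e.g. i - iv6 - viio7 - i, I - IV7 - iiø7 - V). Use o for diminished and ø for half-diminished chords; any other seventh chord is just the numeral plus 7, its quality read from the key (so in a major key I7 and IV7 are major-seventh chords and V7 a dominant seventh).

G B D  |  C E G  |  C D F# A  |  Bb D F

G-B-D has root G, degree 1 in G major, so I.
C-E-G: major triad on C = scale degree 4 → IV.
C-D-F#-A: dominant seventh chord on D = scale degree 5 → V42.
Bb-D-F: Bb with this quality isn't in the key; it's bIII, borrowed from the parallel minor.

I - IV - V42 - bIII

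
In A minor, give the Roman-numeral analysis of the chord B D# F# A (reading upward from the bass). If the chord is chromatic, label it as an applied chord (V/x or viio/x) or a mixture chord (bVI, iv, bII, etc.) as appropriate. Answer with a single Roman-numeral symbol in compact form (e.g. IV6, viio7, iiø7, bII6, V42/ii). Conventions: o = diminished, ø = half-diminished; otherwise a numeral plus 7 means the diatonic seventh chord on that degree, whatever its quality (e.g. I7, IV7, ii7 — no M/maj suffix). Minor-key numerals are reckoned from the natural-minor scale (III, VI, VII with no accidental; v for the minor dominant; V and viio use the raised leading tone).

Stacked in thirds the chord is B-D#-F#-A: a dominant seventh chord on B.
B is not a diatonic chord root with this quality in A minor, but it lies a perfect fifth above E (V), so the chord functions as an applied dominant of V.

V7/V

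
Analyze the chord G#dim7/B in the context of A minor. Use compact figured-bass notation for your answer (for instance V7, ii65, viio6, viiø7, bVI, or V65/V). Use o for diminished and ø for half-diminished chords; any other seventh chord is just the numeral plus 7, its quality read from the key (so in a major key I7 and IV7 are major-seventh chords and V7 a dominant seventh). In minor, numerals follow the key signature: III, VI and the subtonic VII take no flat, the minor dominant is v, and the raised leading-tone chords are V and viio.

Stacked in thirds the chord is G#-B-D-F: a fully diminished seventh chord on G#.
In A minor, G# is the leading tone; the diatonic fully diminished seventh chord there is viio7.
With B in the bass the chord is in first inversion, so the figured bass is 65.

viio65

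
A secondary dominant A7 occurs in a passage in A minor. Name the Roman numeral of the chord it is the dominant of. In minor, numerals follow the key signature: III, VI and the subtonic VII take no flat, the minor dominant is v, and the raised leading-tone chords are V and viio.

iv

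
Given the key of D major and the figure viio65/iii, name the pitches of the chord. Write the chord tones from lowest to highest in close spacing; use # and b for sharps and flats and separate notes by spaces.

G# B D E#

The slash marks an applied leading-tone chord: viio of iii. In D major, iii is F#, so the leading tone to it is E#, a half step below.
Building a fully diminished seventh chord on E# gives E#-G#-B-D.
The figured bass 65 indicates first inversion, placing the third (G#) in the bass: G#-B-D-E#.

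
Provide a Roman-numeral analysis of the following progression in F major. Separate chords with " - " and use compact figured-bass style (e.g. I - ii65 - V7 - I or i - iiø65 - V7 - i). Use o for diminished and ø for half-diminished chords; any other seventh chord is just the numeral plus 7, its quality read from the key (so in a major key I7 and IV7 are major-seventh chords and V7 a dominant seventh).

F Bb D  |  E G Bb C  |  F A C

IV64 - V65 - I

F-Bb-D: major triad on Bb = scale degree 4 → IV64.
E-G-Bb-C: root C is the dominant; dominant seventh chord there is V65.
F-A-C: root F is the tonic; major triad there is I.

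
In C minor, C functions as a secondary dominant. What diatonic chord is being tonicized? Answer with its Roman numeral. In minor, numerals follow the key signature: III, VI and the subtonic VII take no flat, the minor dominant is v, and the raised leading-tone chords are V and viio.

The chord is a major triad on C.
A dominant resolves down a perfect fifth: C → F. In C minor, F is scale degree 4, i.e. iv.

iv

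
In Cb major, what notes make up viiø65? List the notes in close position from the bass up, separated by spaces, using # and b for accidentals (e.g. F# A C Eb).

In Cb major, the leading tone is Bb, and the diatonic chord built there is a half-diminished seventh chord.
Stacking thirds from Bb gives Bb-Db-Fb-Ab.
With the 65 figure the chord is in first inversion; from the bass Db upward in close position it reads Db-Fb-Ab-Bb.

Db Fb Ab Bb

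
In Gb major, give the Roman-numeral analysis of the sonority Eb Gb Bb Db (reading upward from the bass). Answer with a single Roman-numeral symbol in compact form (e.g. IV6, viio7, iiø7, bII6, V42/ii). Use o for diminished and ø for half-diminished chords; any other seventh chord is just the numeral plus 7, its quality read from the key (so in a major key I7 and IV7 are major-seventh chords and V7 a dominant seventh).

Stacked in thirds the chord is Eb-Gb-Bb-Db: a minor seventh chord on Eb.
In Gb major, Eb is the submediant; the diatonic minor seventh chord there is vi7.

vi7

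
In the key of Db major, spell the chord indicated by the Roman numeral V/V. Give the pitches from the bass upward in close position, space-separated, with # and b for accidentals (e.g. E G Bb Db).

Eb G Bb

The slash means an applied dominant: we want the dominant of V. In Db major, V is Ab major, and its dominant is built on Eb.
Building a major triad on Eb gives Eb-G-Bb.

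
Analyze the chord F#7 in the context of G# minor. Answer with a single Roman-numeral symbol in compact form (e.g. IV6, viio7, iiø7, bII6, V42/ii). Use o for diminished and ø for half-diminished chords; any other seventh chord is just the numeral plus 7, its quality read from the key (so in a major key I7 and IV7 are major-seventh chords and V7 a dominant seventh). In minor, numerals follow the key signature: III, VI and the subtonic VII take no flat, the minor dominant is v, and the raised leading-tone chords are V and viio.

The pitches F#-A#-C#-E form a dominant seventh chord rooted on F#.
In G# minor, F# is the subtonic; the diatonic dominant seventh chord there is VII7.

VII7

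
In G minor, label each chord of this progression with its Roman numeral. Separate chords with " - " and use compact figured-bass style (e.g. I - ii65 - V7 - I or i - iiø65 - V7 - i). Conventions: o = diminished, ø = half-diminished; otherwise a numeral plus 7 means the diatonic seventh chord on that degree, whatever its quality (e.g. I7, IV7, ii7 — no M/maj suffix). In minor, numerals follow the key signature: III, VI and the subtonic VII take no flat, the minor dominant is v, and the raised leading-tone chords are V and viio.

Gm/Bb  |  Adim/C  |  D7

i6 - iio6 - V7

Gm/Bb has root G, degree 1 in G minor, so i6.
Adim/C: diminished triad on A = scale degree 2 → iio6.
D7: root D is the dominant; dominant seventh chord there is V7.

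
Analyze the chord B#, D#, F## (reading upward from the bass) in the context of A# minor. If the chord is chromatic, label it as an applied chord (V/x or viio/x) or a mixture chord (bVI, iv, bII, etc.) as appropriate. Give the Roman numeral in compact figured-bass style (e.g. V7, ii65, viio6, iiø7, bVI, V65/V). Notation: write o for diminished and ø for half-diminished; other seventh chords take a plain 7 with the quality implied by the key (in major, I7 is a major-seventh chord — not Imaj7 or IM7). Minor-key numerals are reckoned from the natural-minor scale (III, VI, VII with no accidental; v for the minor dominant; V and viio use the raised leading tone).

ii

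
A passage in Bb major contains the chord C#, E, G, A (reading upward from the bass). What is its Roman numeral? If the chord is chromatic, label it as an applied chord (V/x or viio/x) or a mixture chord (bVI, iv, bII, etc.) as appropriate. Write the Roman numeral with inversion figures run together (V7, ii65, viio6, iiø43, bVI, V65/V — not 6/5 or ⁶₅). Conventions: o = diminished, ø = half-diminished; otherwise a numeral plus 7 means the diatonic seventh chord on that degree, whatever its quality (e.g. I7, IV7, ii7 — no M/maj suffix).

The pitches A-C#-E-G form a dominant seventh chord rooted on A.
A is not a diatonic chord root with this quality in Bb major, but it lies a perfect fifth above D (iii), so the chord functions as an applied dominant of iii.
With C# in the bass the chord is in first inversion, so the figured bass is 65.

V65/iii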